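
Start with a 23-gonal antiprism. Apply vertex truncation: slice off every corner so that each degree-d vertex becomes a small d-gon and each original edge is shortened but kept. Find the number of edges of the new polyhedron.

The base solid has V = 46, E = 92, F = 48.
Truncation replaces each original edge-end by a new vertex, so V′ = 2E = 184.
Each original edge survives, and each old vertex of degree d contributes d new edges; summing degrees gives Σd = 2E, so E′ = E + 2E = 3E = 276.
Each original face survives and each original vertex becomes one new face: F′ = F + V = 94.

276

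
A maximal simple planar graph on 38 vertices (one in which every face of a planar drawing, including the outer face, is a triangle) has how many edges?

In a plane triangulation 3F = 2E and V − E + F = 2, so E = 3V − 6 = 3·38 − 6 = 108.

108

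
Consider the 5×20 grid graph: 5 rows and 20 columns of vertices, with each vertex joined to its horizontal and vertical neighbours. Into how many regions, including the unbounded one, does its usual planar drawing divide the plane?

The grid has V = 5·20 = 100 vertices and E = 5·19 + 20·4 = 175 edges.
F = 2 − V + E = 2 − 100 + 175 = 77.

77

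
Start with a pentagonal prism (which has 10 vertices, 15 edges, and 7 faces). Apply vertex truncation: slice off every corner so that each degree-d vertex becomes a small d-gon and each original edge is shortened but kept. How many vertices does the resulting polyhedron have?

30

Truncation replaces each original edge-end by a new vertex, so V′ = 2E = 30.
Each original edge survives, and each old vertex of degree d contributes d new edges; summing degrees gives Σd = 2E, so E′ = E + 2E = 3E = 45.
Each original face survives and each original vertex becomes one new face: F′ = F + V = 17.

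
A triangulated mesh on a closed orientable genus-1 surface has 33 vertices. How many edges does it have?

χ = 2 − 2·1 = 0, and every face is a triangle so 3F = 2E.
V − E + F = 0 with E = 3F/2 gives 33 − (3/2 − 1)·F = 0, so F = 66 and E = 99.

99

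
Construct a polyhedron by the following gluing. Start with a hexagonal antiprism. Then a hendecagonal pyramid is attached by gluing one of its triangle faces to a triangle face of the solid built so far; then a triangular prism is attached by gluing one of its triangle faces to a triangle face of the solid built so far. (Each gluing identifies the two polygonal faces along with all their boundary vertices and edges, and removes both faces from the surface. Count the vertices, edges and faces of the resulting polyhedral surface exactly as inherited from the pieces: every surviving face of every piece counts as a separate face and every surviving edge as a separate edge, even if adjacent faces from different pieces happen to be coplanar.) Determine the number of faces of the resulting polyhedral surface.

A hexagonal antiprism: V=12, E=24, F=14.
Attach a hendecagonal pyramid (V=12, E=22, F=12) along a 3-gon: merge 3 vertices and 3 edges, delete both glued faces → V=21, E=43, F=24.
Attach a triangular prism (V=6, E=9, F=5) along a 3-gon: merge 3 vertices and 3 edges, delete both glued faces → V=24, E=49, F=27.
Check: V − E + F = 24 − 49 + 27 = 2.

27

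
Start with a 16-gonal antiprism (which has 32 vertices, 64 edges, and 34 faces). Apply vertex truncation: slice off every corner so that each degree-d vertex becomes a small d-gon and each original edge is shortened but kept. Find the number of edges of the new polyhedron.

Truncation replaces each original edge-end by a new vertex, so V′ = 2E = 128.
Each original edge survives, and each old vertex of degree d contributes d new edges; summing degrees gives Σd = 2E, so E′ = E + 2E = 3E = 192.
Each original face survives and each original vertex becomes one new face: F′ = F + V = 66.

192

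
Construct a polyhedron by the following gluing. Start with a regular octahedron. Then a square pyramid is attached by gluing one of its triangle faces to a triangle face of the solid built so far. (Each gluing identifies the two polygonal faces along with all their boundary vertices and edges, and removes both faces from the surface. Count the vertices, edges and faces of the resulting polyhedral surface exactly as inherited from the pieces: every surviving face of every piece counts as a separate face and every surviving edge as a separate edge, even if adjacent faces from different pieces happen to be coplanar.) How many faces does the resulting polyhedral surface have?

A regular octahedron: V=6, E=12, F=8.
Attach a square pyramid (V=5, E=8, F=5) along a 3-gon: merge 3 vertices and 3 edges, delete both glued faces → V=8, E=17, F=11.
Check: V − E + F = 8 − 17 + 11 = 2.

11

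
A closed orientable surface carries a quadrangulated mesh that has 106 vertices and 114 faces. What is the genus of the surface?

5

Every face is a square, so 2E = 4·114 = 456, giving E = 228.
χ = V − E + F = 106 − 228 + 114 = -8.
For a closed orientable surface χ = 2 − 2g, so g = (2 − (-8))/2 = 5.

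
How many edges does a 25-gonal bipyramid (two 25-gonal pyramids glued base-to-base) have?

A bipyramid over an n-gon has 2n triangular faces and n + 2 vertices: V = 25 + 2 = 27, E = 3·25 = 75, F = 2·25 = 50.

75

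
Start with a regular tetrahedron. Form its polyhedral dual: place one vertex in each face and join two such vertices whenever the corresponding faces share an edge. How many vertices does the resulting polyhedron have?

The base solid has V = 4, E = 6, F = 4.
The dual swaps V and F and preserves E: V′ = F = 4, E′ = E = 6, F′ = V = 4.

4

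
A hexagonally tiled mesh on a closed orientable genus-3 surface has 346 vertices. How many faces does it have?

χ = 2 − 2·3 = -4, and every face is a hexagon so 6F = 2E.
V − E + F = -4 with E = 6F/2 gives 346 − (6/2 − 1)·F = -4, so F = 175 and E = 525.

175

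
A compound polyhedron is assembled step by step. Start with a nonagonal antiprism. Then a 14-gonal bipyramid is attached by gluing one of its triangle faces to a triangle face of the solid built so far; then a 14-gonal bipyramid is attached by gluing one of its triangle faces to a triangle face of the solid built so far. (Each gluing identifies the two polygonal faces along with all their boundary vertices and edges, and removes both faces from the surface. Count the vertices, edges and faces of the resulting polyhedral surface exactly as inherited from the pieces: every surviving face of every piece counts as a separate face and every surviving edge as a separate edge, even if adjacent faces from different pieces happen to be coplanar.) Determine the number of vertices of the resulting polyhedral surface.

44

A nonagonal antiprism: V=18, E=36, F=20.
Attach a 14-gonal bipyramid (V=16, E=42, F=28) along a 3-gon: merge 3 vertices and 3 edges, delete both glued faces → V=31, E=75, F=46.
Attach a 14-gonal bipyramid (V=16, E=42, F=28) along a 3-gon: merge 3 vertices and 3 edges, delete both glued faces → V=44, E=114, F=72.
Check: V − E + F = 44 − 114 + 72 = 2.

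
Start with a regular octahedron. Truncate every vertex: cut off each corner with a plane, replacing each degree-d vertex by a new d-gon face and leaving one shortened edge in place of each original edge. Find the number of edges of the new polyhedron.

36

The base solid has V = 6, E = 12, F = 8.
Truncation replaces each original edge-end by a new vertex, so V′ = 2E = 24.
Each original edge survives, and each old vertex of degree d contributes d new edges; summing degrees gives Σd = 2E, so E′ = E + 2E = 3E = 36.
Each original face survives and each original vertex becomes one new face: F′ = F + V = 14.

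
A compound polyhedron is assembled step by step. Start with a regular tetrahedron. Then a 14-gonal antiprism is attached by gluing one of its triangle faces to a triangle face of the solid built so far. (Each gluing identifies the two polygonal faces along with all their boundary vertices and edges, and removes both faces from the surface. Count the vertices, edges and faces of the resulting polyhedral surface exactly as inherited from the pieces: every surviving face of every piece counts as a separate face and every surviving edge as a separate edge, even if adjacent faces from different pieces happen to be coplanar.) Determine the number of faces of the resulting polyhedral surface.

32

A regular tetrahedron: V=4, E=6, F=4.
Attach a 14-gonal antiprism (V=28, E=56, F=30) along a 3-gon: merge 3 vertices and 3 edges, delete both glued faces → V=29, E=59, F=32.
Check: V − E + F = 29 − 59 + 32 = 2.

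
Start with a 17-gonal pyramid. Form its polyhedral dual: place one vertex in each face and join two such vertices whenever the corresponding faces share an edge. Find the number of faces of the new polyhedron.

The base solid has V = 18, E = 34, F = 18.
The dual swaps V and F and preserves E: V′ = F = 18, E′ = E = 34, F′ = V = 18.

18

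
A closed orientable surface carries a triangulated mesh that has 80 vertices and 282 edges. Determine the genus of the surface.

Every face is a triangle and each edge borders two faces, so 3F = 2·282, giving F = 188.
χ = V − E + F = 80 − 282 + 188 = -14.
For a closed orientable surface χ = 2 − 2g, so g = (2 − (-14))/2 = 8.

8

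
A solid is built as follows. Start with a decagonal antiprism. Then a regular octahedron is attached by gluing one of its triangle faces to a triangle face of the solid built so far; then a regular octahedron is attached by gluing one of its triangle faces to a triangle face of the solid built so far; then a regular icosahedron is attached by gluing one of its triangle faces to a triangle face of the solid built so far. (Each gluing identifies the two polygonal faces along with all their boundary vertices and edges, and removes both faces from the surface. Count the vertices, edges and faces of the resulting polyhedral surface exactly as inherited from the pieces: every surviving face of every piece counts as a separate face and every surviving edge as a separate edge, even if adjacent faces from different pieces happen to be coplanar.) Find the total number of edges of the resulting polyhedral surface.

A decagonal antiprism: V=20, E=40, F=22.
Attach a regular octahedron (V=6, E=12, F=8) along a 3-gon: merge 3 vertices and 3 edges, delete both glued faces → V=23, E=49, F=28.
Attach a regular octahedron (V=6, E=12, F=8) along a 3-gon: merge 3 vertices and 3 edges, delete both glued faces → V=26, E=58, F=34.
Attach a regular icosahedron (V=12, E=30, F=20) along a 3-gon: merge 3 vertices and 3 edges, delete both glued faces → V=35, E=85, F=52.
Check: V − E + F = 35 − 85 + 52 = 2.

85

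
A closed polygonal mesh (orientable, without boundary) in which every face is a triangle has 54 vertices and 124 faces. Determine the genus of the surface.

Every face is a triangle, so 2E = 3·124 = 372, giving E = 186.
χ = V − E + F = 54 − 186 + 124 = -8.
For a closed orientable surface χ = 2 − 2g, so g = (2 − (-8))/2 = 5.

5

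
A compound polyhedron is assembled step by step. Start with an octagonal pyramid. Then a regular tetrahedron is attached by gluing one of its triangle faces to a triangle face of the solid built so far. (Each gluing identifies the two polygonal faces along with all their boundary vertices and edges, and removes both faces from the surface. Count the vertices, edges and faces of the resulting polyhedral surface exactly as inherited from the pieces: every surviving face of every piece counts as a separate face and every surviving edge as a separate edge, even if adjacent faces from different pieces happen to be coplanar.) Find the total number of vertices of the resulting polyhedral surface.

An octagonal pyramid: V=9, E=16, F=9.
Attach a regular tetrahedron (V=4, E=6, F=4) along a 3-gon: merge 3 vertices and 3 edges, delete both glued faces → V=10, E=19, F=11.
Check: V − E + F = 10 − 19 + 11 = 2.

10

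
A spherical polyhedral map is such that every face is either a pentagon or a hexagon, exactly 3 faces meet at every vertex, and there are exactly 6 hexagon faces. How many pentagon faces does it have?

Let x be the number of pentagons; then F = 6 + x.
Edge–face incidences: 2E = 6·6 + 5·x = 36 + 5x.
Every vertex has degree 3, so 3V = 2E.
Euler: V − E + F = 2 ⇒ (2E)/3 − E + (6 + x) = 2.
Multiply by 6: 2·(2E) − 3·(2E) + 6·(6 + x) = 12, i.e. 36 + 6x − (36 + 5x) = 12.
Collecting terms: x = 12.
Then 2E = 36 + 5·12 = 96, so E = 48, V = 2E/3 = 32, F = 6 + 12 = 18.

12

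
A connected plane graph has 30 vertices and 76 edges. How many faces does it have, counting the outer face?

48

Euler's formula for a connected plane graph: V − E + F = 2, so F = 2 − 30 + 76 = 48.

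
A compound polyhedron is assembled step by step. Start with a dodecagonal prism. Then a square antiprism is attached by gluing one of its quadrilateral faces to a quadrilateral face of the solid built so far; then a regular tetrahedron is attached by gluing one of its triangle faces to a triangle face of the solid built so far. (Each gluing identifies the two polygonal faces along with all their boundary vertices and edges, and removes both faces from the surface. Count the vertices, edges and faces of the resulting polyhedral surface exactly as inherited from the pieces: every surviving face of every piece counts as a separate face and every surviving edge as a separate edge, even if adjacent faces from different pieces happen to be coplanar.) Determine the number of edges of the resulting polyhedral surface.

51

A dodecagonal prism: V=24, E=36, F=14.
Attach a square antiprism (V=8, E=16, F=10) along a 4-gon: merge 4 vertices and 4 edges, delete both glued faces → V=28, E=48, F=22.
Attach a regular tetrahedron (V=4, E=6, F=4) along a 3-gon: merge 3 vertices and 3 edges, delete both glued faces → V=29, E=51, F=24.
Check: V − E + F = 29 − 51 + 24 = 2.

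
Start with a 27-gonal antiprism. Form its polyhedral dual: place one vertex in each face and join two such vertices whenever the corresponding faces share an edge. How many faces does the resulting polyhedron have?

54

The base solid has V = 54, E = 108, F = 56.
The dual swaps V and F and preserves E: V′ = F = 56, E′ = E = 108, F′ = V = 54.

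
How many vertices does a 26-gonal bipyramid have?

A bipyramid over an n-gon has 2n triangular faces and n + 2 vertices: V = 26 + 2 = 28, E = 3·26 = 78, F = 2·26 = 52.

28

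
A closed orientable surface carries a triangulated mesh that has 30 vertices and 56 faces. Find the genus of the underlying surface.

0

Every face is a triangle, so 2E = 3·56 = 168, giving E = 84.
χ = V − E + F = 30 − 84 + 56 = 2.
For a closed orientable surface χ = 2 − 2g, so g = (2 − (2))/2 = 0.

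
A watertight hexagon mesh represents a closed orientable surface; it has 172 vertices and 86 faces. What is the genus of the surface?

1

Every face is a hexagon, so 2E = 6·86 = 516, giving E = 258.
χ = V − E + F = 172 − 258 + 86 = 0.
For a closed orientable surface χ = 2 − 2g, so g = (2 − (0))/2 = 1.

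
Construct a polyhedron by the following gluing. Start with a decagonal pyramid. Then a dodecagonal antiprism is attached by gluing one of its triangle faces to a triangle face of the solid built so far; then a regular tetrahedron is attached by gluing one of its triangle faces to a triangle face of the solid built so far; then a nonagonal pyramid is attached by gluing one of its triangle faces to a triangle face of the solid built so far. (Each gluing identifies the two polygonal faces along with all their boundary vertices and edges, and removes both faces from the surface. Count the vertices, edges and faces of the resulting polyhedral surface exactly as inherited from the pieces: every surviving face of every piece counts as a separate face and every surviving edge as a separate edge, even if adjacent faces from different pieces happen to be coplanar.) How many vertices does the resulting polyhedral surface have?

A decagonal pyramid: V=11, E=20, F=11.
Attach a dodecagonal antiprism (V=24, E=48, F=26) along a 3-gon: merge 3 vertices and 3 edges, delete both glued faces → V=32, E=65, F=35.
Attach a regular tetrahedron (V=4, E=6, F=4) along a 3-gon: merge 3 vertices and 3 edges, delete both glued faces → V=33, E=68, F=37.
Attach a nonagonal pyramid (V=10, E=18, F=10) along a 3-gon: merge 3 vertices and 3 edges, delete both glued faces → V=40, E=83, F=45.
Check: V − E + F = 40 − 83 + 45 = 2.

40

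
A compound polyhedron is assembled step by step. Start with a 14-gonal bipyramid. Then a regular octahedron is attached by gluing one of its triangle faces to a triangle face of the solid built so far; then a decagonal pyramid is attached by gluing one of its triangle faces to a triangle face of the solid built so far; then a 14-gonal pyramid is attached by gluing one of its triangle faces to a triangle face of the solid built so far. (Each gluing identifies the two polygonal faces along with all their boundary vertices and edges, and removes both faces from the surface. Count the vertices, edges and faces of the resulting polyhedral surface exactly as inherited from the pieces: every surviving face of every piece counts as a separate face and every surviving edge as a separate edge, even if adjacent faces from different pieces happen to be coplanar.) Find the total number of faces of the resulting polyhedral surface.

56

A 14-gonal bipyramid: V=16, E=42, F=28.
Attach a regular octahedron (V=6, E=12, F=8) along a 3-gon: merge 3 vertices and 3 edges, delete both glued faces → V=19, E=51, F=34.
Attach a decagonal pyramid (V=11, E=20, F=11) along a 3-gon: merge 3 vertices and 3 edges, delete both glued faces → V=27, E=68, F=43.
Attach a 14-gonal pyramid (V=15, E=28, F=15) along a 3-gon: merge 3 vertices and 3 edges, delete both glued faces → V=39, E=93, F=56.
Check: V − E + F = 39 − 93 + 56 = 2.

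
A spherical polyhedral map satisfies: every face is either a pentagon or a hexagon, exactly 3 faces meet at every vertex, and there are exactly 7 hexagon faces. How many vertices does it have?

Let x be the number of pentagons; then F = 7 + x.
Edge–face incidences: 2E = 6·7 + 5·x = 42 + 5x.
Every vertex has degree 3, so 3V = 2E.
Euler: V − E + F = 2 ⇒ (2E)/3 − E + (7 + x) = 2.
Multiply by 6: 2·(2E) − 3·(2E) + 6·(7 + x) = 12, i.e. 42 + 6x − (42 + 5x) = 12.
Collecting terms: x = 12.
Then 2E = 42 + 5·12 = 102, so E = 51, V = 2E/3 = 34, F = 7 + 12 = 19.

34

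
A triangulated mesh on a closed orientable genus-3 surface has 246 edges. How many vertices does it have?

χ = 2 − 2·3 = -4, and every face is a triangle so 3F = 2E.
F = 2E/3 = 164. Then V = -4 + E − F = -4 + 246 − 164 = 78.

78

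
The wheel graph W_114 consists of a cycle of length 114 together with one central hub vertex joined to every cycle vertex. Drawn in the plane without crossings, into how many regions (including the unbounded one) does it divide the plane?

115

W_114 has V = 114 + 1 = 115 vertices and E = 2·114 = 228 edges.
By Euler's formula F = 2 − V + E = 2 − 115 + 228 = 115.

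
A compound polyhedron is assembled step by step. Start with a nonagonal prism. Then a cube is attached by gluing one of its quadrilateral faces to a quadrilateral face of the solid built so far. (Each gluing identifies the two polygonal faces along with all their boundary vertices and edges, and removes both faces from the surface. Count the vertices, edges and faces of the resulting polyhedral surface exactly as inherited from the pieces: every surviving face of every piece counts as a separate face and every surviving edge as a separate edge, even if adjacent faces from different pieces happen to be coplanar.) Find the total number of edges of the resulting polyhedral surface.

35

A nonagonal prism: V=18, E=27, F=11.
Attach a cube (V=8, E=12, F=6) along a 4-gon: merge 4 vertices and 4 edges, delete both glued faces → V=22, E=35, F=15.
Check: V − E + F = 22 − 35 + 15 = 2.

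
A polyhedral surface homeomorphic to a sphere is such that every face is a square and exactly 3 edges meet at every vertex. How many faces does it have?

6

Each face has 4 edges and each edge borders two faces, so 2E = 4F.
Each vertex has degree 3, so 3V = 2E and hence V = 4F/3.
Euler: V − E + F = 2 ⇒ (4F/3) − (4F/2) + F = 2.
Multiply by 6: (8 − 12 + 6)F = 12, i.e. 2F = 12.
So F = 6, E = 4·6/2 = 12, V = 4·6/3 = 8.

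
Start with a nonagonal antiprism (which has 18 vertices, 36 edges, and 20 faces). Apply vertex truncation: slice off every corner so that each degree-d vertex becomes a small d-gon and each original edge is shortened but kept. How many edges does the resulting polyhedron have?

Truncation replaces each original edge-end by a new vertex, so V′ = 2E = 72.
Each original edge survives, and each old vertex of degree d contributes d new edges; summing degrees gives Σd = 2E, so E′ = E + 2E = 3E = 108.
Each original face survives and each original vertex becomes one new face: F′ = F + V = 38.

108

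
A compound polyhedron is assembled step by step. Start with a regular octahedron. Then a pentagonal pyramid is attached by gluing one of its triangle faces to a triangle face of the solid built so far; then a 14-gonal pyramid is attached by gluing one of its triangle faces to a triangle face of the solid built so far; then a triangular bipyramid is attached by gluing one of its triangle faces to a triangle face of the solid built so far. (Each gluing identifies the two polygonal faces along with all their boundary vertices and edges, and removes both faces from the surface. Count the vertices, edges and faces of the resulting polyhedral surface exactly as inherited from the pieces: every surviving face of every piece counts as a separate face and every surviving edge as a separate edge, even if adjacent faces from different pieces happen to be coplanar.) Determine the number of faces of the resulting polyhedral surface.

29

A regular octahedron: V=6, E=12, F=8.
Attach a pentagonal pyramid (V=6, E=10, F=6) along a 3-gon: merge 3 vertices and 3 edges, delete both glued faces → V=9, E=19, F=12.
Attach a 14-gonal pyramid (V=15, E=28, F=15) along a 3-gon: merge 3 vertices and 3 edges, delete both glued faces → V=21, E=44, F=25.
Attach a triangular bipyramid (V=5, E=9, F=6) along a 3-gon: merge 3 vertices and 3 edges, delete both glued faces → V=23, E=50, F=29.
Check: V − E + F = 23 − 50 + 29 = 2.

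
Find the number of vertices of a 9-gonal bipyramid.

A bipyramid over an n-gon has 2n triangular faces and n + 2 vertices: V = 9 + 2 = 11, E = 3·9 = 27, F = 2·9 = 18.

11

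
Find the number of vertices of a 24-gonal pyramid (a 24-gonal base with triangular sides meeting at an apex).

A pyramid on an n-gon base has one n-gon and n triangles: V = 24 + 1 = 25, E = 2·24 = 48, F = 24 + 1 = 25.
Check: V − E + F = 25 − 48 + 25 = 2.

25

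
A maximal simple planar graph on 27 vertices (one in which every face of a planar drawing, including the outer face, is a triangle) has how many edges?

In a plane triangulation 3F = 2E and V − E + F = 2, so E = 3V − 6 = 3·27 − 6 = 75.

75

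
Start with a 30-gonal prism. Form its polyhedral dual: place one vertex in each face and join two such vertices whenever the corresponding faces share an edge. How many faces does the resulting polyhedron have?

60

The base solid has V = 60, E = 90, F = 32.
The dual swaps V and F and preserves E: V′ = F = 32, E′ = E = 90, F′ = V = 60.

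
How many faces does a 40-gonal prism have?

42

A prism on an n-gon has two n-gon bases and n rectangular sides: V = 2·40 = 80, E = 3·40 = 120, F = 40 + 2 = 42.
Check: V − E + F = 80 − 120 + 42 = 2.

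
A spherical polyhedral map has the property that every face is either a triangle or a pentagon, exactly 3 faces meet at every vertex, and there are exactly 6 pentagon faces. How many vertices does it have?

12

Let x be the number of triangles; then F = 6 + x.
Edge–face incidences: 2E = 5·6 + 3·x = 30 + 3x.
Every vertex has degree 3, so 3V = 2E.
Euler: V − E + F = 2 ⇒ (2E)/3 − E + (6 + x) = 2.
Multiply by 6: 2·(2E) − 3·(2E) + 6·(6 + x) = 12, i.e. 36 + 6x − (30 + 3x) = 12.
Collecting terms: 3x + 6 = 12, so 3x = 6, so x = 2.
Then 2E = 30 + 3·2 = 36, so E = 18, V = 2E/3 = 12, F = 6 + 2 = 8.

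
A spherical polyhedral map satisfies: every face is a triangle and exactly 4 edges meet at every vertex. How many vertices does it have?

6

Each face has 3 edges and each edge borders two faces, so 2E = 3F.
Each vertex has degree 4, so 4V = 2E and hence V = 3F/4.
Euler: V − E + F = 2 ⇒ (3F/4) − (3F/2) + F = 2.
Multiply by 8: (6 − 12 + 8)F = 16, i.e. 2F = 16.
So F = 8, E = 3·8/2 = 12, V = 3·8/4 = 6.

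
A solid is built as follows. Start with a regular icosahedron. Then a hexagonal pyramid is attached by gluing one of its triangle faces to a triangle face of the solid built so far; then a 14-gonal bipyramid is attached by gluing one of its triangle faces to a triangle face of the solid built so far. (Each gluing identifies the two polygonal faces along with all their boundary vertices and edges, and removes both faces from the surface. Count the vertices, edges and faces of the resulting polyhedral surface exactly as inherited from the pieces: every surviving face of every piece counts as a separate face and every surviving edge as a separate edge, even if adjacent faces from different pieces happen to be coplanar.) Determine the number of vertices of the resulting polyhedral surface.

29

A regular icosahedron: V=12, E=30, F=20.
Attach a hexagonal pyramid (V=7, E=12, F=7) along a 3-gon: merge 3 vertices and 3 edges, delete both glued faces → V=16, E=39, F=25.
Attach a 14-gonal bipyramid (V=16, E=42, F=28) along a 3-gon: merge 3 vertices and 3 edges, delete both glued faces → V=29, E=78, F=51.
Check: V − E + F = 29 − 78 + 51 = 2.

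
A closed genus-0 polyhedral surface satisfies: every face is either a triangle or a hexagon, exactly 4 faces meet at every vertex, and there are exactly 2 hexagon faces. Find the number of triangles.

12

Let x be the number of triangles; then F = 2 + x.
Edge–face incidences: 2E = 6·2 + 3·x = 12 + 3x.
Every vertex has degree 4, so 4V = 2E.
Euler: V − E + F = 2 ⇒ (2E)/4 − E + (2 + x) = 2.
Multiply by 8: 2·(2E) − 4·(2E) + 8·(2 + x) = 16, i.e. 16 + 8x − 2·(12 + 3x) = 16.
Collecting terms: 2x − 8 = 16, so 2x = 24, so x = 12.
Then 2E = 12 + 3·12 = 48, so E = 24, V = 2E/4 = 12, F = 2 + 12 = 14.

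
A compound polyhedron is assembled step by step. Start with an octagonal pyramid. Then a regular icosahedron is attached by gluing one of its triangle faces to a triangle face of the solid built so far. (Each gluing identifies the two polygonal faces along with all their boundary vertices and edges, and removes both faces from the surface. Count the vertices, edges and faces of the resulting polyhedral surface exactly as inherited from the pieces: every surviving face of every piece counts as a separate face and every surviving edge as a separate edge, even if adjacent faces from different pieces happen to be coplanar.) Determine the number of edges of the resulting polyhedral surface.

43

An octagonal pyramid: V=9, E=16, F=9.
Attach a regular icosahedron (V=12, E=30, F=20) along a 3-gon: merge 3 vertices and 3 edges, delete both glued faces → V=18, E=43, F=27.
Check: V − E + F = 18 − 43 + 27 = 2.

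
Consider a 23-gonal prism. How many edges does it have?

A prism on an n-gon has two n-gon bases and n rectangular sides: V = 2·23 = 46, E = 3·23 = 69, F = 23 + 2 = 25.

69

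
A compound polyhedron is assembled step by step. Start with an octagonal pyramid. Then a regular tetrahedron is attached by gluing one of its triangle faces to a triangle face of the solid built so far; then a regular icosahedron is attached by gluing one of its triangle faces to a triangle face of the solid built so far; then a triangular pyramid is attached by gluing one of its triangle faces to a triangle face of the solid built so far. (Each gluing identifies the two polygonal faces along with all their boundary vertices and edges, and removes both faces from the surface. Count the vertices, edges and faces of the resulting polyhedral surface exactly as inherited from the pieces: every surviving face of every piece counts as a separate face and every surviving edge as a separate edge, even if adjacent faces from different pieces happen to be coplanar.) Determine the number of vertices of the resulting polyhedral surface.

20

An octagonal pyramid: V=9, E=16, F=9.
Attach a regular tetrahedron (V=4, E=6, F=4) along a 3-gon: merge 3 vertices and 3 edges, delete both glued faces → V=10, E=19, F=11.
Attach a regular icosahedron (V=12, E=30, F=20) along a 3-gon: merge 3 vertices and 3 edges, delete both glued faces → V=19, E=46, F=29.
Attach a triangular pyramid (V=4, E=6, F=4) along a 3-gon: merge 3 vertices and 3 edges, delete both glued faces → V=20, E=49, F=31.
Check: V − E + F = 20 − 49 + 31 = 2.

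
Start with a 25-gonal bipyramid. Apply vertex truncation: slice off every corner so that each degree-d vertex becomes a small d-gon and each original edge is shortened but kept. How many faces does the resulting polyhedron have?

The base solid has V = 27, E = 75, F = 50.
Truncation replaces each original edge-end by a new vertex, so V′ = 2E = 150.
Each original edge survives, and each old vertex of degree d contributes d new edges; summing degrees gives Σd = 2E, so E′ = E + 2E = 3E = 225.
Each original face survives and each original vertex becomes one new face: F′ = F + V = 77.

77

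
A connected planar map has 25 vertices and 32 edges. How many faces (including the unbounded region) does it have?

9

Euler's formula for a connected plane graph: V − E + F = 2, so F = 2 − 25 + 32 = 9.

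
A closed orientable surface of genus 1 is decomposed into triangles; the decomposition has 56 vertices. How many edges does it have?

χ = 2 − 2·1 = 0, and every face is a triangle so 3F = 2E.
V − E + F = 0 with E = 3F/2 gives 56 − (3/2 − 1)·F = 0, so F = 112 and E = 168.

168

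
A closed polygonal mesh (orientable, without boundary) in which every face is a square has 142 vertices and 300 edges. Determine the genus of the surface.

Every face is a square and each edge borders two faces, so 4F = 2·300, giving F = 150.
χ = V − E + F = 142 − 300 + 150 = -8.
For a closed orientable surface χ = 2 − 2g, so g = (2 − (-8))/2 = 5.

5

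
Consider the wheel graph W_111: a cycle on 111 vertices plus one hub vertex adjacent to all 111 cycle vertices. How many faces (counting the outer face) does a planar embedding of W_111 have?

W_111 has V = 111 + 1 = 112 vertices and E = 2·111 = 222 edges.
By Euler's formula F = 2 − V + E = 2 − 112 + 222 = 112.

112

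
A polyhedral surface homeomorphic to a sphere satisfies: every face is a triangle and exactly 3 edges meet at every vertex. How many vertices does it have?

4

Each face has 3 edges and each edge borders two faces, so 2E = 3F.
Each vertex has degree 3, so 3V = 2E and hence V = 3F/3.
Euler: V − E + F = 2 ⇒ (3F/3) − (3F/2) + F = 2.
Multiply by 6: (6 − 9 + 6)F = 12, i.e. 3F = 12.
So F = 4, E = 3·4/2 = 6, V = 3·4/3 = 4.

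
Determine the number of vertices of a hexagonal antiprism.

An antiprism on an n-gon has two n-gon caps and 2n triangles: V = 2·6 = 12, E = 4·6 = 24, F = 2·6 + 2 = 14.

12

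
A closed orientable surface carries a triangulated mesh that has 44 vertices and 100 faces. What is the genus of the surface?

4

Every face is a triangle, so 2E = 3·100 = 300, giving E = 150.
χ = V − E + F = 44 − 150 + 100 = -6.
For a closed orientable surface χ = 2 − 2g, so g = (2 − (-6))/2 = 4.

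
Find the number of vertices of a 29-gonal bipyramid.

A bipyramid over an n-gon has 2n triangular faces and n + 2 vertices: V = 29 + 2 = 31, E = 3·29 = 87, F = 2·29 = 58.
Check: V − E + F = 31 − 87 + 58 = 2.

31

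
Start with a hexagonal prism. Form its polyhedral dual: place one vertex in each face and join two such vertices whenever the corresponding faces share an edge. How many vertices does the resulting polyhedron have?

8

The base solid has V = 12, E = 18, F = 8.
The dual swaps V and F and preserves E: V′ = F = 8, E′ = E = 18, F′ = V = 12.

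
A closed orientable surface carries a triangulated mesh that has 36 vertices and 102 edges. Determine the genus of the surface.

Every face is a triangle and each edge borders two faces, so 3F = 2·102, giving F = 68.
χ = V − E + F = 36 − 102 + 68 = 2.
For a closed orientable surface χ = 2 − 2g, so g = (2 − (2))/2 = 0.

0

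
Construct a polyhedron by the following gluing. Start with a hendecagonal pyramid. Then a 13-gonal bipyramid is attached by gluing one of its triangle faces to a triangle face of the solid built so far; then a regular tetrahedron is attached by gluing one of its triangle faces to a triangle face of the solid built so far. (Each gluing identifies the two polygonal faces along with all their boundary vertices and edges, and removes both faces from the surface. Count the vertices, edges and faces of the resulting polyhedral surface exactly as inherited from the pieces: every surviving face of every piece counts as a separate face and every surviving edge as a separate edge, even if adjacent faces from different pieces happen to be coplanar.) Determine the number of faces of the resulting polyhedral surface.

A hendecagonal pyramid: V=12, E=22, F=12.
Attach a 13-gonal bipyramid (V=15, E=39, F=26) along a 3-gon: merge 3 vertices and 3 edges, delete both glued faces → V=24, E=58, F=36.
Attach a regular tetrahedron (V=4, E=6, F=4) along a 3-gon: merge 3 vertices and 3 edges, delete both glued faces → V=25, E=61, F=38.
Check: V − E + F = 25 − 61 + 38 = 2.

38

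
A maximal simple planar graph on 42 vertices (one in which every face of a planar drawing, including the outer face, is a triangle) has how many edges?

120

In a plane triangulation 3F = 2E and V − E + F = 2, so E = 3V − 6 = 3·42 − 6 = 120.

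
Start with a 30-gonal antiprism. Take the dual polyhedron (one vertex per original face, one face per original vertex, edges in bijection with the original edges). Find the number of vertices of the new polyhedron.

62

The base solid has V = 60, E = 120, F = 62.
The dual swaps V and F and preserves E: V′ = F = 62, E′ = E = 120, F′ = V = 60.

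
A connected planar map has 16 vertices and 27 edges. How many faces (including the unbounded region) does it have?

13

Euler's formula for a connected plane graph: V − E + F = 2, so F = 2 − 16 + 27 = 13.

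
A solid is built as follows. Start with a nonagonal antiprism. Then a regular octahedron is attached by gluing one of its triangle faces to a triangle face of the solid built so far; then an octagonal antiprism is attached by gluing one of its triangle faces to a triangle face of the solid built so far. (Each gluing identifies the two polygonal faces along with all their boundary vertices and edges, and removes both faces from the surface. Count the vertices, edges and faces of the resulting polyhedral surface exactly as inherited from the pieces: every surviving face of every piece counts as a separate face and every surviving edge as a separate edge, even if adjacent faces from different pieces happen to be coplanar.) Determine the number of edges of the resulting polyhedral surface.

74

A nonagonal antiprism: V=18, E=36, F=20.
Attach a regular octahedron (V=6, E=12, F=8) along a 3-gon: merge 3 vertices and 3 edges, delete both glued faces → V=21, E=45, F=26.
Attach an octagonal antiprism (V=16, E=32, F=18) along a 3-gon: merge 3 vertices and 3 edges, delete both glued faces → V=34, E=74, F=42.
Check: V − E + F = 34 − 74 + 42 = 2.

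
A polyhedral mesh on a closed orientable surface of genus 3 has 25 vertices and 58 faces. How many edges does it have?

For a closed orientable surface of genus 3, χ = 2 − 2·3 = -4.
E = V + F − (-4) = 25 + 58 − (-4) = 87.

87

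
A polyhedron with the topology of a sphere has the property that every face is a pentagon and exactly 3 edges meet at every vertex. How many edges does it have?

30

Each face has 5 edges and each edge borders two faces, so 2E = 5F.
Each vertex has degree 3, so 3V = 2E and hence V = 5F/3.
Euler: V − E + F = 2 ⇒ (5F/3) − (5F/2) + F = 2.
Multiply by 6: (10 − 15 + 6)F = 12, i.e. 1F = 12.
So F = 12, E = 5·12/2 = 30, V = 5·12/3 = 20.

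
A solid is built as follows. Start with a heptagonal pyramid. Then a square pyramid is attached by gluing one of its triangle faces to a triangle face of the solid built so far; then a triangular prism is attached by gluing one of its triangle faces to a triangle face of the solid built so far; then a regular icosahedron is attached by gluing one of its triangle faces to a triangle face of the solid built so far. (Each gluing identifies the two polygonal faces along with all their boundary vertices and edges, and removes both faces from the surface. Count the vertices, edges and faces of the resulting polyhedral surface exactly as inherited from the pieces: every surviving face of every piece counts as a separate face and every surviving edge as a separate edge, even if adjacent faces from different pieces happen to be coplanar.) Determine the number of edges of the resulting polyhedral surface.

52

A heptagonal pyramid: V=8, E=14, F=8.
Attach a square pyramid (V=5, E=8, F=5) along a 3-gon: merge 3 vertices and 3 edges, delete both glued faces → V=10, E=19, F=11.
Attach a triangular prism (V=6, E=9, F=5) along a 3-gon: merge 3 vertices and 3 edges, delete both glued faces → V=13, E=25, F=14.
Attach a regular icosahedron (V=12, E=30, F=20) along a 3-gon: merge 3 vertices and 3 edges, delete both glued faces → V=22, E=52, F=32.
Check: V − E + F = 22 − 52 + 32 = 2.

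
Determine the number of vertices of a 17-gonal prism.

A prism on an n-gon has two n-gon bases and n rectangular sides: V = 2·17 = 34, E = 3·17 = 51, F = 17 + 2 = 19.

34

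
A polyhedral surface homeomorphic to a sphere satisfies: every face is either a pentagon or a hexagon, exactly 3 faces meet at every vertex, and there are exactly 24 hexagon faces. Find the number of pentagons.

12

Let x be the number of pentagons; then F = 24 + x.
Edge–face incidences: 2E = 6·24 + 5·x = 144 + 5x.
Every vertex has degree 3, so 3V = 2E.
Euler: V − E + F = 2 ⇒ (2E)/3 − E + (24 + x) = 2.
Multiply by 6: 2·(2E) − 3·(2E) + 6·(24 + x) = 12, i.e. 144 + 6x − (144 + 5x) = 12.
Collecting terms: x = 12.
Then 2E = 144 + 5·12 = 204, so E = 102, V = 2E/3 = 68, F = 24 + 12 = 36.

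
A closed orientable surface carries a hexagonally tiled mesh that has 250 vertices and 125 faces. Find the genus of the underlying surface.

1

Every face is a hexagon, so 2E = 6·125 = 750, giving E = 375.
χ = V − E + F = 250 − 375 + 125 = 0.
For a closed orientable surface χ = 2 − 2g, so g = (2 − (0))/2 = 1.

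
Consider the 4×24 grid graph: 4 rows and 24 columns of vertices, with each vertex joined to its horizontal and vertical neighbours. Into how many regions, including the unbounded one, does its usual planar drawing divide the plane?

70

The grid has V = 4·24 = 96 vertices and E = 4·23 + 24·3 = 164 edges.
F = 2 − V + E = 2 − 96 + 164 = 70.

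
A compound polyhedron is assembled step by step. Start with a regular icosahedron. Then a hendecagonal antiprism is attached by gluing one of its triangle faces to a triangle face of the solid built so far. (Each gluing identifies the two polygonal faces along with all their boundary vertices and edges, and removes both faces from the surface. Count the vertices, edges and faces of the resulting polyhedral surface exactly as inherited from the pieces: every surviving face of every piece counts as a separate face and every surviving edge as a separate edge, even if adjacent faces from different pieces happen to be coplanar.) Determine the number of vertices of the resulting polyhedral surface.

31

A regular icosahedron: V=12, E=30, F=20.
Attach a hendecagonal antiprism (V=22, E=44, F=24) along a 3-gon: merge 3 vertices and 3 edges, delete both glued faces → V=31, E=71, F=42.
Check: V − E + F = 31 − 71 + 42 = 2.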